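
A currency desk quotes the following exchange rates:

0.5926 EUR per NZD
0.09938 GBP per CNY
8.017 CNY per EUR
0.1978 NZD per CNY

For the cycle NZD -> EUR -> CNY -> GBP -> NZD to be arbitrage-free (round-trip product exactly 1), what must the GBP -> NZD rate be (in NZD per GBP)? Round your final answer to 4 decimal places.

Known legs of the cycle: 0.5926 × 8.017 × 0.09938 = 0.472141877996
For no arbitrage the full-cycle product must be 1, so the missing rate is 1 / 0.472141877996 ≈ 2.118007.

2.1180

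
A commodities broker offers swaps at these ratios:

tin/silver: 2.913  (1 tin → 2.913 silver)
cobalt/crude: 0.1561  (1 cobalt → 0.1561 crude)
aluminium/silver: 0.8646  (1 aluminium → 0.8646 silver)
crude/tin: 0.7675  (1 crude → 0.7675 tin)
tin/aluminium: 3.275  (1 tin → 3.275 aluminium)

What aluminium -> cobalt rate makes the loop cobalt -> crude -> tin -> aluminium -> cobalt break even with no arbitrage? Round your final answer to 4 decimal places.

2.5486

Known legs of the cycle: 0.1561 × 0.7675 × 3.275 = 0.39236710625
For no arbitrage the full-cycle product must be 1, so the missing rate is 1 / 0.39236710625 ≈ 2.548634.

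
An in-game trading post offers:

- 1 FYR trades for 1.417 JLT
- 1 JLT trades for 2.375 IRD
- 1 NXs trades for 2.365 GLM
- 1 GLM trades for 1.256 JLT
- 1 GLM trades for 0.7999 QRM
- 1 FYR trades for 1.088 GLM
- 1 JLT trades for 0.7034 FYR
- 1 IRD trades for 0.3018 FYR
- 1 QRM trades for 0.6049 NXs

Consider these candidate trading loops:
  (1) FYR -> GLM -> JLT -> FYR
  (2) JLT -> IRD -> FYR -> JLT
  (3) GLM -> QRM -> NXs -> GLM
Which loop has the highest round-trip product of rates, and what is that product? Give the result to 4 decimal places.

(1) 1.088 × 1.256 × 0.7034 = 0.96122
(2) 2.375 × 0.3018 × 1.417 = 1.01567
(3) 0.7999 × 0.6049 × 2.365 = 1.14433
Highest is cycle (3) at 1.1443 (>1, arbitrage).

1.1443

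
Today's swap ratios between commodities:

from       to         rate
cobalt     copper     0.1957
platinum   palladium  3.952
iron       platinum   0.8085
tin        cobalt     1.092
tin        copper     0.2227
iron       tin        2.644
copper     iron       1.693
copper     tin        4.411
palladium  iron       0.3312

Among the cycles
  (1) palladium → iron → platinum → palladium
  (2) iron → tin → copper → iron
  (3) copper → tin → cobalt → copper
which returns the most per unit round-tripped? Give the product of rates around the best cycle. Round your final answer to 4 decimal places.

1.0582

(1) 0.3312 × 0.8085 × 3.952 = 1.05825
(2) 2.644 × 0.2227 × 1.693 = 0.99687
(3) 4.411 × 1.092 × 0.1957 = 0.94265
Highest is cycle (1) at 1.0582 (>1, arbitrage).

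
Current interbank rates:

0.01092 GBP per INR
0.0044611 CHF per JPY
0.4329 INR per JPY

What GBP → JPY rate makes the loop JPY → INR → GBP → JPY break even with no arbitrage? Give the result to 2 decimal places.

Known legs of the cycle: 0.4329 × 0.01092 = 0.004727268
For no arbitrage the full-cycle product must be 1, so the missing rate is 1 / 0.004727268 ≈ 211.5387.

211.54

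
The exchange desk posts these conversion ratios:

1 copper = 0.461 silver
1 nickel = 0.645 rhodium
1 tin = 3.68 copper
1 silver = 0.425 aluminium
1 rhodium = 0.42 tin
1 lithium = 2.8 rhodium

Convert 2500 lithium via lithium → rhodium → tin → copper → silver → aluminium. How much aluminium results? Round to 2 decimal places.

2500 lithium × 2.8 = 7000 rhodium
7000 rhodium × 0.42 = 2940 tin
2940 tin × 3.68 = 10819.2 copper
10819.2 copper × 0.461 = 4987.6512 silver
4987.6512 silver × 0.425 = 2119.75176 aluminium

2119.75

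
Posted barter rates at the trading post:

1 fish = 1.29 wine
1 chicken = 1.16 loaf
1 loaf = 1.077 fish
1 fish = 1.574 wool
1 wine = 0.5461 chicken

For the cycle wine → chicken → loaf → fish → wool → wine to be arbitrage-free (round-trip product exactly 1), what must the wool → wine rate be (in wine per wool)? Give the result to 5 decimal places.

0.93121

Known legs of the cycle: 0.5461 × 1.16 × 1.077 × 1.574 = 1.073867248248
For no arbitrage the full-cycle product must be 1, so the missing rate is 1 / 1.073867248248 ≈ 0.9312138.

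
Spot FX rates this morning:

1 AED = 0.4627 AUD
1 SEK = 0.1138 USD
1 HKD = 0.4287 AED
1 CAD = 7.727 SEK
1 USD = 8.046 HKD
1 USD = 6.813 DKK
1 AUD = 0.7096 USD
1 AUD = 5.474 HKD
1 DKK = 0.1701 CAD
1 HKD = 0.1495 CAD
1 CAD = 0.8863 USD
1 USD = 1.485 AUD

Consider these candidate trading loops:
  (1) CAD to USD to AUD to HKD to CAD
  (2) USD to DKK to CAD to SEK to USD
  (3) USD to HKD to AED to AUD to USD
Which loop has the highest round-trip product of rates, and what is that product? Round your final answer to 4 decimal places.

1.1325

(1) 0.8863 × 1.485 × 5.474 × 0.1495 = 1.07709
(2) 6.813 × 0.1701 × 7.727 × 0.1138 = 1.01905
(3) 8.046 × 0.4287 × 0.4627 × 0.7096 = 1.13252
Highest is cycle (3) at 1.1325 (>1, arbitrage).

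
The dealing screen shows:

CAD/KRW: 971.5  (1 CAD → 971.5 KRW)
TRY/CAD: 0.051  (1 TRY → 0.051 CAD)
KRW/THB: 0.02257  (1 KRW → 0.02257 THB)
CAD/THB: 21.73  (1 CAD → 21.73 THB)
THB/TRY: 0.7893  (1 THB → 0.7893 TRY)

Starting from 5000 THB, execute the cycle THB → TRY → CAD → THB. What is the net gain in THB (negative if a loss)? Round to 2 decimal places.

-626.37

5000 THB × 0.7893 = 3946.5 TRY
3946.5 TRY × 0.051 = 201.2715 CAD
201.2715 CAD × 21.73 = 4373.629695 THB
Net change: 4373.629695 − 5000 = -626.370305 THB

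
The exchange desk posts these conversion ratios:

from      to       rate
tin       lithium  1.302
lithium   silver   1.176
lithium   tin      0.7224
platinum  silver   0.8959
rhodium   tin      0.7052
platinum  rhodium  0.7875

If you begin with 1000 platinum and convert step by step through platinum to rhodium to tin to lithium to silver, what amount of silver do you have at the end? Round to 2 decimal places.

1000 platinum × 0.7875 = 787.5 rhodium
787.5 rhodium × 0.7052 = 555.345 tin
555.345 tin × 1.302 = 723.05919 lithium
723.05919 lithium × 1.176 = 850.31760744 silver

850.32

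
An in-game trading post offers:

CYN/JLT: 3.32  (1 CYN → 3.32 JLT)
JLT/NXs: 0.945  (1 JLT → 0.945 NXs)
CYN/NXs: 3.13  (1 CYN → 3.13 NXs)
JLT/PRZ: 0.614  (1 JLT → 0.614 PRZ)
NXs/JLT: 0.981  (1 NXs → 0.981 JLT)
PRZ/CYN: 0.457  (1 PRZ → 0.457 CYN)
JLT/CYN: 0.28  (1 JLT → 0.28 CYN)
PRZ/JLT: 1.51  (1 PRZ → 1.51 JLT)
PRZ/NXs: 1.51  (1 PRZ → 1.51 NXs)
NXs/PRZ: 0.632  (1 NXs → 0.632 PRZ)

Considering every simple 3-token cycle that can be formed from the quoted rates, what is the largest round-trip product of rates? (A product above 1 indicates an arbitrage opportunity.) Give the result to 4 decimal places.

CYN→JLT→PRZ→CYN: 3.32 × 0.614 × 0.457 = 0.93159
PRZ→NXs→JLT→PRZ: 1.51 × 0.981 × 0.614 = 0.90952
CYN→NXs→PRZ→CYN: 3.13 × 0.632 × 0.457 = 0.90402
PRZ→JLT→NXs→PRZ: 1.51 × 0.945 × 0.632 = 0.90183
CYN→NXs→JLT→CYN: 3.13 × 0.981 × 0.28 = 0.85975
Maximum is CYN→JLT→PRZ→CYN at 0.9316; no arbitrage — every cycle loses value.

0.9316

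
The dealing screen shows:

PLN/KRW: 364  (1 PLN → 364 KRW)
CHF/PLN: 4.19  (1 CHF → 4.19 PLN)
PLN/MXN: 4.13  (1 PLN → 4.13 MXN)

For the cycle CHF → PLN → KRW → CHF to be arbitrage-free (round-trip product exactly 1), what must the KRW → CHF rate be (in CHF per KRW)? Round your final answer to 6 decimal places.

Known legs of the cycle: 4.19 × 364 = 1525.16
For no arbitrage the full-cycle product must be 1, so the missing rate is 1 / 1525.16 ≈ 0.00065567.

0.000656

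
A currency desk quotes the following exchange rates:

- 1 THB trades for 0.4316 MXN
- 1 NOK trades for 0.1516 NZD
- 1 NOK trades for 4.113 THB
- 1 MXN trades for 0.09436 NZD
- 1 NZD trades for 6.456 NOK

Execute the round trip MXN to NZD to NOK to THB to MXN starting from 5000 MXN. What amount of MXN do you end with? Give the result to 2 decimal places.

5407.07

5000 MXN × 0.09436 = 471.8 NZD
471.8 NZD × 6.456 = 3045.9408 NOK
3045.9408 NOK × 4.113 = 12527.9545104 THB
12527.9545104 THB × 0.4316 = 5407.06516668864 MXN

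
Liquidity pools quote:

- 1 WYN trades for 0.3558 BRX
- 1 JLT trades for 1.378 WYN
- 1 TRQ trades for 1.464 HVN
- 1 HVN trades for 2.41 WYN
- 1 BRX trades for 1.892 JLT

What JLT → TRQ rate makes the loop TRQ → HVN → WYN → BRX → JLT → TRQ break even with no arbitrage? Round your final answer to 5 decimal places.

Known legs of the cycle: 1.464 × 2.41 × 0.3558 × 1.892 = 2.375118022464
For no arbitrage the full-cycle product must be 1, so the missing rate is 1 / 2.375118022464 ≈ 0.4210317.

0.42103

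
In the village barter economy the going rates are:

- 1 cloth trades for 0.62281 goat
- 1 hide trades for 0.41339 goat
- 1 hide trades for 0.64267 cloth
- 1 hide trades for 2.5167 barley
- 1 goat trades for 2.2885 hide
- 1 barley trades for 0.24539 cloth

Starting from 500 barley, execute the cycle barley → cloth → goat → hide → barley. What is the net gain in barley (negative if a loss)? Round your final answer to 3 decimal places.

-59.886

500 barley × 0.24539 = 122.695 cloth
122.695 cloth × 0.62281 = 76.41567295 goat
76.41567295 goat × 2.2885 = 174.877267546075 hide
174.877267546075 hide × 2.5167 = 440.1136192332069525 barley
Net change: 440.1136192332069525 − 500 = -59.8863807667930475 barley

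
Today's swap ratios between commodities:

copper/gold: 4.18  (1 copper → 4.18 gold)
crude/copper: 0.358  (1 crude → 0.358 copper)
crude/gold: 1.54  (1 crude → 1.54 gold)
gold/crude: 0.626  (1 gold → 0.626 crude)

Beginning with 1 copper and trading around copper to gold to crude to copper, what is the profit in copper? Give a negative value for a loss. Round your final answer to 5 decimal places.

-0.06323

1 copper × 4.18 = 4.18 gold
4.18 gold × 0.626 = 2.61668 crude
2.61668 crude × 0.358 = 0.93677144 copper
Net change: 0.93677144 − 1 = -0.06322856 copper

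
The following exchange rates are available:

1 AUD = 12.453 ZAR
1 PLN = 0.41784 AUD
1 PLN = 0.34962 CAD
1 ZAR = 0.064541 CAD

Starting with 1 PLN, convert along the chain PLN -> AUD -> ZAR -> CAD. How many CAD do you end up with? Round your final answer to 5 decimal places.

0.33583

1 PLN × 0.41784 = 0.41784 AUD
0.41784 AUD × 12.453 = 5.20336152 ZAR
5.20336152 ZAR × 0.064541 = 0.33583015586232 CAD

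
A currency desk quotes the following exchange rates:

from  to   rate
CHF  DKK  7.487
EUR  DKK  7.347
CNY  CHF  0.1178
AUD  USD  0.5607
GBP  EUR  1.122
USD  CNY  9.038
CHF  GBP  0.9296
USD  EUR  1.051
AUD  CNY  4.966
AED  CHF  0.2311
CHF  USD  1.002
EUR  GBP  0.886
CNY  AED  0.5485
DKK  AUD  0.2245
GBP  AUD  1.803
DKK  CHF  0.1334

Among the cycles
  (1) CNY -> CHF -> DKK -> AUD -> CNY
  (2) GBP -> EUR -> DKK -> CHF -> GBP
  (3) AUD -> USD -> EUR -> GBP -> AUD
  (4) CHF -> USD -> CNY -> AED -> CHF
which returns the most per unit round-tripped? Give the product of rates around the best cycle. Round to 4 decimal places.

1.1479

(1) 0.1178 × 7.487 × 0.2245 × 4.966 = 0.98328
(2) 1.122 × 7.347 × 0.1334 × 0.9296 = 1.02224
(3) 0.5607 × 1.051 × 0.886 × 1.803 = 0.94138
(4) 1.002 × 9.038 × 0.5485 × 0.2311 = 1.14793
Highest is cycle (4) at 1.1479 (>1, arbitrage).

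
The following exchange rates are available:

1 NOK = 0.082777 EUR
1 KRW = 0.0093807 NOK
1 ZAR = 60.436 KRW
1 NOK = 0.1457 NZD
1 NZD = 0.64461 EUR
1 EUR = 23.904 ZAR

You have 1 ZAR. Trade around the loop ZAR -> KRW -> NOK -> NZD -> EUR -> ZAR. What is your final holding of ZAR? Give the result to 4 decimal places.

1 ZAR × 60.436 = 60.436 KRW
60.436 KRW × 0.0093807 = 0.5669319852 NOK
0.5669319852 NOK × 0.1457 = 0.08260199024364 NZD
0.08260199024364 NZD × 0.64461 = 0.0532460689309527804 EUR
0.0532460689309527804 EUR × 23.904 = 1.2727940317254952626816 ZAR

1.2728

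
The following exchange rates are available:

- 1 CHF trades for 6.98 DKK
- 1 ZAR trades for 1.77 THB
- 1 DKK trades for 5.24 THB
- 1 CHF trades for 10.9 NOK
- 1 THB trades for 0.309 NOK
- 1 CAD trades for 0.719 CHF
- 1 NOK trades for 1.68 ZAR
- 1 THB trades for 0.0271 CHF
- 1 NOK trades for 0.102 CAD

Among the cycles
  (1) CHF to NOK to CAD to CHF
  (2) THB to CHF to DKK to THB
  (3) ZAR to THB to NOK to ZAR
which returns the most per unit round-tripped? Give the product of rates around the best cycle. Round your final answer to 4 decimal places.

0.9912

(1) 10.9 × 0.102 × 0.719 = 0.79938
(2) 0.0271 × 6.98 × 5.24 = 0.99119
(3) 1.77 × 0.309 × 1.68 = 0.91884
Highest is cycle (2) at 0.9912 (≤1, no arbitrage).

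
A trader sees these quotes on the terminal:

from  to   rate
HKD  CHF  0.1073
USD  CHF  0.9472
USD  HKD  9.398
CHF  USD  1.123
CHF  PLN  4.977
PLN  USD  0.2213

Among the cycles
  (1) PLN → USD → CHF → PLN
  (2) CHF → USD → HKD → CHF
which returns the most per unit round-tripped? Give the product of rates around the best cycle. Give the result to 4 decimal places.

(1) 0.2213 × 0.9472 × 4.977 = 1.04326
(2) 1.123 × 9.398 × 0.1073 = 1.13244
Highest is cycle (2) at 1.1324 (>1, arbitrage).

1.1324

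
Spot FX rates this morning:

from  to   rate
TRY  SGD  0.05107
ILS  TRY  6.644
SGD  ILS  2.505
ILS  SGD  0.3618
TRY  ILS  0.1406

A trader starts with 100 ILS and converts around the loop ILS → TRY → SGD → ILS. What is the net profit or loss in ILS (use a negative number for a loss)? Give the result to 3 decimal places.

100 ILS × 6.644 = 664.4 TRY
664.4 TRY × 0.05107 = 33.930908 SGD
33.930908 SGD × 2.505 = 84.99692454 ILS
Net change: 84.99692454 − 100 = -15.00307546 ILS

-15.003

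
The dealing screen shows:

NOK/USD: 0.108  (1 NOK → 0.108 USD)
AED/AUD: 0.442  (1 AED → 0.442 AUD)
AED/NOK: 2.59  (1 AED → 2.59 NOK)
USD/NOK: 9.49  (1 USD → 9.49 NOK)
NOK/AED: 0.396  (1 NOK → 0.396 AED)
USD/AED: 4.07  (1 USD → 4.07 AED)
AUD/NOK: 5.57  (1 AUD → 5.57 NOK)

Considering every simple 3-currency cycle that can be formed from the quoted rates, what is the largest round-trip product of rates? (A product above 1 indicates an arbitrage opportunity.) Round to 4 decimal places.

AED→NOK→USD→AED: 2.59 × 0.108 × 4.07 = 1.13846
AED→AUD→NOK→AED: 0.442 × 5.57 × 0.396 = 0.97493
Maximum is AED→NOK→USD→AED at 1.1385; arbitrage exists.

1.1385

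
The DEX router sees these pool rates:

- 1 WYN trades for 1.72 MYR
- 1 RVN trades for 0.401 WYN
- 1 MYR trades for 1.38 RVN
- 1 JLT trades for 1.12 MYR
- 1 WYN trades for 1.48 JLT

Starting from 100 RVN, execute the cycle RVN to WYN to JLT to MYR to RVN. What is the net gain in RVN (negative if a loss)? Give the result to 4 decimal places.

100 RVN × 0.401 = 40.1 WYN
40.1 WYN × 1.48 = 59.348 JLT
59.348 JLT × 1.12 = 66.46976 MYR
66.46976 MYR × 1.38 = 91.7282688 RVN
Net change: 91.7282688 − 100 = -8.2717312 RVN

-8.2717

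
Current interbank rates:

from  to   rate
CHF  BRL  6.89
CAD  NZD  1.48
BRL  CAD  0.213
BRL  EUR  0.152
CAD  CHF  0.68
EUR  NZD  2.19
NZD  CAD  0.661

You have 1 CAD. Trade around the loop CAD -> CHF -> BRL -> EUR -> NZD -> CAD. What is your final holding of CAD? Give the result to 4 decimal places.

1.0309

1 CAD × 0.68 = 0.68 CHF
0.68 CHF × 6.89 = 4.6852 BRL
4.6852 BRL × 0.152 = 0.7121504 EUR
0.7121504 EUR × 2.19 = 1.559609376 NZD
1.559609376 NZD × 0.661 = 1.030901797536 CAD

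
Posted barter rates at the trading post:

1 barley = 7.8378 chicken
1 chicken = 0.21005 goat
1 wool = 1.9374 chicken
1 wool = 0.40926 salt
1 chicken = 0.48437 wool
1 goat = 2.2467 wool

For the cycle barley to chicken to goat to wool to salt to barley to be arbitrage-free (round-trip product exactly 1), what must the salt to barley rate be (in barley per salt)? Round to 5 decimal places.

Known legs of the cycle: 7.8378 × 0.21005 × 2.2467 × 0.40926 = 1.51377472025457138
For no arbitrage the full-cycle product must be 1, so the missing rate is 1 / 1.51377472025457138 ≈ 0.6606003.

0.66060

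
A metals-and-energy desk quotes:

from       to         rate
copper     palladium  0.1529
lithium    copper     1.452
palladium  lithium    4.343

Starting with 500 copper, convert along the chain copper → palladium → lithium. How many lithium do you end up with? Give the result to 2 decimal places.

500 copper × 0.1529 = 76.45 palladium
76.45 palladium × 4.343 = 332.02235 lithium

332.02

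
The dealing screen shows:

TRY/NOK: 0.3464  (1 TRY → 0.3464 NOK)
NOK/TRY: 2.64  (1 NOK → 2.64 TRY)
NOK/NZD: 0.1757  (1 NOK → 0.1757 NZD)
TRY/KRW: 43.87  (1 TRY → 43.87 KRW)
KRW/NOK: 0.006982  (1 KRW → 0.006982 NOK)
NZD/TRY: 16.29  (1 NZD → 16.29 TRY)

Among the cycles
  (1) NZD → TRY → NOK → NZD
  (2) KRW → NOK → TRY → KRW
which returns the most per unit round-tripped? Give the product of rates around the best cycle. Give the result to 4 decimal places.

0.9914

(1) 16.29 × 0.3464 × 0.1757 = 0.99145
(2) 0.006982 × 2.64 × 43.87 = 0.80863
Highest is cycle (1) at 0.9914 (≤1, no arbitrage).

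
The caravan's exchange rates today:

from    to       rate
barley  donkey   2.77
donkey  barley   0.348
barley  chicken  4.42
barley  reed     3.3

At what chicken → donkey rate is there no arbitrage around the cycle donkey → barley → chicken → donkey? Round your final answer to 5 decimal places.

Known legs of the cycle: 0.348 × 4.42 = 1.53816
For no arbitrage the full-cycle product must be 1, so the missing rate is 1 / 1.53816 ≈ 0.6501274.

0.65013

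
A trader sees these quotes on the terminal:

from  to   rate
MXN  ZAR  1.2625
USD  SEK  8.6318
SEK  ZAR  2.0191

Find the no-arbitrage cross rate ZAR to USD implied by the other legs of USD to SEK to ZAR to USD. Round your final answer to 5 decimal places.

Known legs of the cycle: 8.6318 × 2.0191 = 17.42846738
For no arbitrage the full-cycle product must be 1, so the missing rate is 1 / 17.42846738 ≈ 0.0573774.

0.05738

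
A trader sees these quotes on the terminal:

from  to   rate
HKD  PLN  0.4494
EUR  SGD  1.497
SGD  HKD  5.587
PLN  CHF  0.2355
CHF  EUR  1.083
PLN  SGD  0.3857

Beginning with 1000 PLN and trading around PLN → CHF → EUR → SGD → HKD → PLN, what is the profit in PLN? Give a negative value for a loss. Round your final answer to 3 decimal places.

1000 PLN × 0.2355 = 235.5 CHF
235.5 CHF × 1.083 = 255.0465 EUR
255.0465 EUR × 1.497 = 381.8046105 SGD
381.8046105 SGD × 5.587 = 2133.1423588635 HKD
2133.1423588635 HKD × 0.4494 = 958.6341760732569 PLN
Net change: 958.6341760732569 − 1000 = -41.3658239267431 PLN

-41.366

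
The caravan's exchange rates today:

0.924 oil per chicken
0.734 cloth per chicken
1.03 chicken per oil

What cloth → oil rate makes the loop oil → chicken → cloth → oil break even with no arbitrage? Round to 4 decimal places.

1.3227

Known legs of the cycle: 1.03 × 0.734 = 0.75602
For no arbitrage the full-cycle product must be 1, so the missing rate is 1 / 0.75602 ≈ 1.322716.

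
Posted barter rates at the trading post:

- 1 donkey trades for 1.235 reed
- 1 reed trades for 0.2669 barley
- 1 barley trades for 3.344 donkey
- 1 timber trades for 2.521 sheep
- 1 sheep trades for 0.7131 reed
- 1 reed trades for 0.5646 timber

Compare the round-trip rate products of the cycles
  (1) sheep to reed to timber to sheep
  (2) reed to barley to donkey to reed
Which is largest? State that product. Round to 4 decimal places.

(1) 0.7131 × 0.5646 × 2.521 = 1.01500
(2) 0.2669 × 3.344 × 1.235 = 1.10225
Highest is cycle (2) at 1.1023 (>1, arbitrage).

1.1023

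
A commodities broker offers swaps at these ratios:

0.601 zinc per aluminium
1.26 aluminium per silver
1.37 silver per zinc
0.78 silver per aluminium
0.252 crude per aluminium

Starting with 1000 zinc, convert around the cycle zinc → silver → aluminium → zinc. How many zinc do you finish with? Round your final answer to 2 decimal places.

1000 zinc × 1.37 = 1370 silver
1370 silver × 1.26 = 1726.2 aluminium
1726.2 aluminium × 0.601 = 1037.4462 zinc

1037.45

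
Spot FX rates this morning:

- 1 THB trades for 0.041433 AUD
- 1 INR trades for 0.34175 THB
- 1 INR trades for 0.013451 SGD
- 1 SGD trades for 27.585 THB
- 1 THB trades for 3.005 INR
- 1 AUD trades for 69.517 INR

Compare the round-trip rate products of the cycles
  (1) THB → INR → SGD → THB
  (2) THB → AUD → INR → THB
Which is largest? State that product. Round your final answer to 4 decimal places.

(1) 3.005 × 0.013451 × 27.585 = 1.11499
(2) 0.041433 × 69.517 × 0.34175 = 0.98434
Highest is cycle (1) at 1.1150 (>1, arbitrage).

1.1150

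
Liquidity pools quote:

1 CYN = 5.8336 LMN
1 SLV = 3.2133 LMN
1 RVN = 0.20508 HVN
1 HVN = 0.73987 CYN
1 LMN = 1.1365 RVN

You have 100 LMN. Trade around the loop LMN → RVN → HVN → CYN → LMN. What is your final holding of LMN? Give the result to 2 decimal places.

100.60

100 LMN × 1.1365 = 113.65 RVN
113.65 RVN × 0.20508 = 23.307342 HVN
23.307342 HVN × 0.73987 = 17.24440312554 CYN
17.24440312554 CYN × 5.8336 = 100.596950073150144 LMN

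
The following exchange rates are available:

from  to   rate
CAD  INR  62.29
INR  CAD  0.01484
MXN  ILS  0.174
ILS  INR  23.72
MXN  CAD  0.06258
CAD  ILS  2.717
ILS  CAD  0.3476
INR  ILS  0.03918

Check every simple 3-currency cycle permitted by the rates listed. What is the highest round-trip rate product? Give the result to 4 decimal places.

0.9564

INR→CAD→ILS→INR: 0.01484 × 2.717 × 23.72 = 0.95640
INR→ILS→CAD→INR: 0.03918 × 0.3476 × 62.29 = 0.84833
Maximum is INR→CAD→ILS→INR at 0.9564; no arbitrage — every cycle loses value.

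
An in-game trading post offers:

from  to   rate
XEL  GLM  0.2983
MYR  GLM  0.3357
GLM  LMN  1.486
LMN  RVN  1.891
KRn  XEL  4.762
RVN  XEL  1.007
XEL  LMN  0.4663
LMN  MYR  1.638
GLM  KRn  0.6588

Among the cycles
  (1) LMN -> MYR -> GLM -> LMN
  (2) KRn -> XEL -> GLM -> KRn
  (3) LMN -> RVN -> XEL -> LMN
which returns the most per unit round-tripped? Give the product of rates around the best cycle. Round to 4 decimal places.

0.9358

(1) 1.638 × 0.3357 × 1.486 = 0.81712
(2) 4.762 × 0.2983 × 0.6588 = 0.93583
(3) 1.891 × 1.007 × 0.4663 = 0.88795
Highest is cycle (2) at 0.9358 (≤1, no arbitrage).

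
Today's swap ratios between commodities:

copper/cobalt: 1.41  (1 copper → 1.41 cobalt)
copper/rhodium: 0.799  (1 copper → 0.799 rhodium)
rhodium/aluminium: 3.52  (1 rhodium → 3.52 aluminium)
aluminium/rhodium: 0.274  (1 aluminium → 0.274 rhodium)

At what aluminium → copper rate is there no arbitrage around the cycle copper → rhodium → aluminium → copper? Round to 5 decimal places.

Known legs of the cycle: 0.799 × 3.52 = 2.81248
For no arbitrage the full-cycle product must be 1, so the missing rate is 1 / 2.81248 ≈ 0.3555581.

0.35556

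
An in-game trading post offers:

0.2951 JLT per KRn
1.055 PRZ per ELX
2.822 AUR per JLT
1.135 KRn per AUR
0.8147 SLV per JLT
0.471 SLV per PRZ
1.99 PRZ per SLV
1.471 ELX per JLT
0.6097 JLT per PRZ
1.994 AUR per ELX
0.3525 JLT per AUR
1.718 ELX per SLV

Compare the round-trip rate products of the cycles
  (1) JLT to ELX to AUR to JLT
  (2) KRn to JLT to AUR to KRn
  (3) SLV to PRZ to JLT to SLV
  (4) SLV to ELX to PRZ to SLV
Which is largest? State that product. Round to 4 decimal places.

1.0339

(1) 1.471 × 1.994 × 0.3525 = 1.03394
(2) 0.2951 × 2.822 × 1.135 = 0.94520
(3) 1.99 × 0.6097 × 0.8147 = 0.98848
(4) 1.718 × 1.055 × 0.471 = 0.85368
Highest is cycle (1) at 1.0339 (>1, arbitrage).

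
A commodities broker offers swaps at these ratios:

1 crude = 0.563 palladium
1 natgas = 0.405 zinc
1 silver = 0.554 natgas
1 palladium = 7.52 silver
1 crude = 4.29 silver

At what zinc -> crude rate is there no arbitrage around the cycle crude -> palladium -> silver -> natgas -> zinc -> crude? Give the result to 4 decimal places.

1.0527

Known legs of the cycle: 0.563 × 7.52 × 0.554 × 0.405 = 0.9499287312
For no arbitrage the full-cycle product must be 1, so the missing rate is 1 / 0.9499287312 ≈ 1.052711.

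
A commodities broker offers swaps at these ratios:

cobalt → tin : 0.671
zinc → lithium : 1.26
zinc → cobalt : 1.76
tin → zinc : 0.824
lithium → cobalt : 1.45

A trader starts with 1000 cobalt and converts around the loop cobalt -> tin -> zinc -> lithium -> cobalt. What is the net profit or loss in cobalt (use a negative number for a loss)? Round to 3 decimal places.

10.156

1000 cobalt × 0.671 = 671 tin
671 tin × 0.824 = 552.904 zinc
552.904 zinc × 1.26 = 696.65904 lithium
696.65904 lithium × 1.45 = 1010.155608 cobalt
Net change: 1010.155608 − 1000 = 10.155608 cobalt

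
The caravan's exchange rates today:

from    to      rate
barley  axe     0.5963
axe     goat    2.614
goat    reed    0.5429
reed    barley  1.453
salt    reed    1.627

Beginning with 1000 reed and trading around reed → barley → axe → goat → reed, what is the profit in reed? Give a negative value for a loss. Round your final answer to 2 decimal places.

1000 reed × 1.453 = 1453 barley
1453 barley × 0.5963 = 866.4239 axe
866.4239 axe × 2.614 = 2264.8320746 goat
2264.8320746 goat × 0.5429 = 1229.57733330034 reed
Net change: 1229.57733330034 − 1000 = 229.57733330034 reed

229.58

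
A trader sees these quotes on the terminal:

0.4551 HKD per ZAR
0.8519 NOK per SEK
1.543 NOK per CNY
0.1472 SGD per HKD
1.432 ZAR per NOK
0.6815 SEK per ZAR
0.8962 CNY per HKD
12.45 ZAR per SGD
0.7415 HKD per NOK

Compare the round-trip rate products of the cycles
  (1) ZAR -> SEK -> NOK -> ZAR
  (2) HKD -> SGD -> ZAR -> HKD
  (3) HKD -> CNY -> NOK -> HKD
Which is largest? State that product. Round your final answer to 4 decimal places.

1.0254

(1) 0.6815 × 0.8519 × 1.432 = 0.83138
(2) 0.1472 × 12.45 × 0.4551 = 0.83403
(3) 0.8962 × 1.543 × 0.7415 = 1.02537
Highest is cycle (3) at 1.0254 (>1, arbitrage).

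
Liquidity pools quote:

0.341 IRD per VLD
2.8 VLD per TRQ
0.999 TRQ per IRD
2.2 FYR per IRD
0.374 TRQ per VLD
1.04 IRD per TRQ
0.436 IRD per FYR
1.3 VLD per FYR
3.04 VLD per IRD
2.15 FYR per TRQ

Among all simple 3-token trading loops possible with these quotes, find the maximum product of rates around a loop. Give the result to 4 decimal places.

TRQ→IRD→VLD→TRQ: 1.04 × 3.04 × 0.374 = 1.18244
TRQ→FYR→VLD→TRQ: 2.15 × 1.3 × 0.374 = 1.04533
FYR→VLD→IRD→FYR: 1.3 × 0.341 × 2.2 = 0.97526
TRQ→VLD→IRD→TRQ: 2.8 × 0.341 × 0.999 = 0.95385
TRQ→FYR→IRD→TRQ: 2.15 × 0.436 × 0.999 = 0.93646
Maximum is TRQ→IRD→VLD→TRQ at 1.1824; arbitrage exists.

1.1824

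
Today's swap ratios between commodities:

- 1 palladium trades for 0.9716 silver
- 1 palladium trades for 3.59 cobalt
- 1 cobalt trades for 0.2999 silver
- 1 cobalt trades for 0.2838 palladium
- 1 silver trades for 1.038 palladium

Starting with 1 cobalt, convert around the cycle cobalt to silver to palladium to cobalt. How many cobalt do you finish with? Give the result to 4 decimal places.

1 cobalt × 0.2999 = 0.2999 silver
0.2999 silver × 1.038 = 0.3112962 palladium
0.3112962 palladium × 3.59 = 1.117553358 cobalt

1.1176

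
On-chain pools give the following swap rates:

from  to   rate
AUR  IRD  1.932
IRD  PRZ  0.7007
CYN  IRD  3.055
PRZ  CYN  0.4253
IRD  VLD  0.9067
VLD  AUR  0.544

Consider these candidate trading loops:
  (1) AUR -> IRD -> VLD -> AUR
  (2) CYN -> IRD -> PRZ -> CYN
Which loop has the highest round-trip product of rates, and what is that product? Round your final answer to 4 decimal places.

(1) 1.932 × 0.9067 × 0.544 = 0.95295
(2) 3.055 × 0.7007 × 0.4253 = 0.91041
Highest is cycle (1) at 0.9529 (≤1, no arbitrage).

0.9529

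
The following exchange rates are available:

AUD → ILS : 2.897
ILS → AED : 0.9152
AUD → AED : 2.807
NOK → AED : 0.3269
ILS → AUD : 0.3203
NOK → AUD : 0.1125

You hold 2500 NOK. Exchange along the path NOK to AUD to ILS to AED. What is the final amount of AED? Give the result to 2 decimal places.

745.69

2500 NOK × 0.1125 = 281.25 AUD
281.25 AUD × 2.897 = 814.78125 ILS
814.78125 ILS × 0.9152 = 745.6878 AED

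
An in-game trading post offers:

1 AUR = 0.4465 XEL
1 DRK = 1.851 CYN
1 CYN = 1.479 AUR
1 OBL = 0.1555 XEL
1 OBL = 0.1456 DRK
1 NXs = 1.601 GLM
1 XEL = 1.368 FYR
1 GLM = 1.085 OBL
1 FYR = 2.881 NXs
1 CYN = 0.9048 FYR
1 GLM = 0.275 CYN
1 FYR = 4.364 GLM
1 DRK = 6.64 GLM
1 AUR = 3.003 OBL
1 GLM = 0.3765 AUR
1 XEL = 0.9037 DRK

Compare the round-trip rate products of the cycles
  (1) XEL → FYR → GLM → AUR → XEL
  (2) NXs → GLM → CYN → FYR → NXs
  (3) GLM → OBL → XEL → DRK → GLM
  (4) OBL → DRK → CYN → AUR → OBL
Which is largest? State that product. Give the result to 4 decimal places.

1.1970

(1) 1.368 × 4.364 × 0.3765 × 0.4465 = 1.00359
(2) 1.601 × 0.275 × 0.9048 × 2.881 = 1.14768
(3) 1.085 × 0.1555 × 0.9037 × 6.64 = 1.01240
(4) 0.1456 × 1.851 × 1.479 × 3.003 = 1.19699
Highest is cycle (4) at 1.1970 (>1, arbitrage).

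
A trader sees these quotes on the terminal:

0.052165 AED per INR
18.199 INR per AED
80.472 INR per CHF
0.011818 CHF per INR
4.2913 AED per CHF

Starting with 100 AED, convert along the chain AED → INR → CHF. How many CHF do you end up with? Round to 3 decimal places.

100 AED × 18.199 = 1819.9 INR
1819.9 INR × 0.011818 = 21.5075782 CHF

21.508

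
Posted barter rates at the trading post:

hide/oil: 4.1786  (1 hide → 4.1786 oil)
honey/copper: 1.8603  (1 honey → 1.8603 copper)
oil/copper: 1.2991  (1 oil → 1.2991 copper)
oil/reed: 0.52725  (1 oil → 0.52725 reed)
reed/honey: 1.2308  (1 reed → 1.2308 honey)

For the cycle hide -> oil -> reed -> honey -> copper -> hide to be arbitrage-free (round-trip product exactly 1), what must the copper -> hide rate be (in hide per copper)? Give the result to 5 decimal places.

Known legs of the cycle: 4.1786 × 0.52725 × 1.2308 × 1.8603 = 5.044496929030494
For no arbitrage the full-cycle product must be 1, so the missing rate is 1 / 5.044496929030494 ≈ 0.1982358.

0.19824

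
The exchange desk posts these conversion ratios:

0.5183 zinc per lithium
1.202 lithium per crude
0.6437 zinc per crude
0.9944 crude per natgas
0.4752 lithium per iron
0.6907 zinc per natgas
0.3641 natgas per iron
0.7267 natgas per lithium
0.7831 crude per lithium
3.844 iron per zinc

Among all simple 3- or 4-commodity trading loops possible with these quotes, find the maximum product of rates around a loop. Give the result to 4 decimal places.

0.9667

zinc→iron→natgas→zinc: 3.844 × 0.3641 × 0.6907 = 0.96670
zinc→iron→lithium→zinc: 3.844 × 0.4752 × 0.5183 = 0.94676
zinc→iron→lithium→crude→zinc: 3.844 × 0.4752 × 0.7831 × 0.6437 = 0.92079
zinc→iron→lithium→natgas→zinc: 3.844 × 0.4752 × 0.7267 × 0.6907 = 0.91686
zinc→iron→natgas→crude→zinc: 3.844 × 0.3641 × 0.9944 × 0.6437 = 0.89588
crude→lithium→natgas→crude: 1.202 × 0.7267 × 0.9944 = 0.86860
Maximum is zinc→iron→natgas→zinc at 0.9667; no arbitrage — every cycle loses value.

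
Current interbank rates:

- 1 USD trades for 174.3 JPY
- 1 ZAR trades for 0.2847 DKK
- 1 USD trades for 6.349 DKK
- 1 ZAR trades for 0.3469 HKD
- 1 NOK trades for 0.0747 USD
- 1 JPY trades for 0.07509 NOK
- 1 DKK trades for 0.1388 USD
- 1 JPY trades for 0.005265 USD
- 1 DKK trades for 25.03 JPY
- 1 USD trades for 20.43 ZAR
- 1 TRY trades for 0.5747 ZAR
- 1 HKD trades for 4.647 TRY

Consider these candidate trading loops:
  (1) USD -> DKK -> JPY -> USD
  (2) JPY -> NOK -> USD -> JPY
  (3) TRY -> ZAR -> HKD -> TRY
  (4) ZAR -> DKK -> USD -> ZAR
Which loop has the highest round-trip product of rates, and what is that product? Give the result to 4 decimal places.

(1) 6.349 × 25.03 × 0.005265 = 0.83669
(2) 0.07509 × 0.0747 × 174.3 = 0.97769
(3) 0.5747 × 0.3469 × 4.647 = 0.92644
(4) 0.2847 × 0.1388 × 20.43 = 0.80732
Highest is cycle (2) at 0.9777 (≤1, no arbitrage).

0.9777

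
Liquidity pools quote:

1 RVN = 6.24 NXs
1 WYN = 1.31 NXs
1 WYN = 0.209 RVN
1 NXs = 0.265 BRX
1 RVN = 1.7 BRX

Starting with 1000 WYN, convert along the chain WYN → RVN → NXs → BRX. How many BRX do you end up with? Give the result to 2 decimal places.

345.60

1000 WYN × 0.209 = 209 RVN
209 RVN × 6.24 = 1304.16 NXs
1304.16 NXs × 0.265 = 345.6024 BRX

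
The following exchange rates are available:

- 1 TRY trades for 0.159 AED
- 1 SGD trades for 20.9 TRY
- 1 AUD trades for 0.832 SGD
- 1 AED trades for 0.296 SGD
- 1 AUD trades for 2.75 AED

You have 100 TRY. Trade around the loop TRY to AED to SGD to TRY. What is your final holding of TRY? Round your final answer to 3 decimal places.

98.364

100 TRY × 0.159 = 15.9 AED
15.9 AED × 0.296 = 4.7064 SGD
4.7064 SGD × 20.9 = 98.36376 TRY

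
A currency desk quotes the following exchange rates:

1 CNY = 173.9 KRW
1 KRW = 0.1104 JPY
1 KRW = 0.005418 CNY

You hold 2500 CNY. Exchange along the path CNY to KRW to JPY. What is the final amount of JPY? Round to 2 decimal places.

2500 CNY × 173.9 = 434750 KRW
434750 KRW × 0.1104 = 47996.4 JPY

47996.40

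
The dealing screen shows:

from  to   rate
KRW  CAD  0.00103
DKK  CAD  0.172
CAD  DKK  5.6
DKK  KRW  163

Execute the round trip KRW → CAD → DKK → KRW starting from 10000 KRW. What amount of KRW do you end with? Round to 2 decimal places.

10000 KRW × 0.00103 = 10.3 CAD
10.3 CAD × 5.6 = 57.68 DKK
57.68 DKK × 163 = 9401.84 KRW

9401.84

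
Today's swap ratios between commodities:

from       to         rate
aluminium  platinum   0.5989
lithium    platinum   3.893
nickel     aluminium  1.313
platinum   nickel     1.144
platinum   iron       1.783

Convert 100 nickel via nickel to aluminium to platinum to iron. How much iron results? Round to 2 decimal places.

100 nickel × 1.313 = 131.3 aluminium
131.3 aluminium × 0.5989 = 78.63557 platinum
78.63557 platinum × 1.783 = 140.20722131 iron

140.21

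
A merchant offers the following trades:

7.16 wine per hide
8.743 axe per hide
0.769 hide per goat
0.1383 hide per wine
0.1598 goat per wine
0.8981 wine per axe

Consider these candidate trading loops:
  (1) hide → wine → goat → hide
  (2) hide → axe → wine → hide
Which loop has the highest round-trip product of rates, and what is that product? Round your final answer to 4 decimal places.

(1) 7.16 × 0.1598 × 0.769 = 0.87987
(2) 8.743 × 0.8981 × 0.1383 = 1.08594
Highest is cycle (2) at 1.0859 (>1, arbitrage).

1.0859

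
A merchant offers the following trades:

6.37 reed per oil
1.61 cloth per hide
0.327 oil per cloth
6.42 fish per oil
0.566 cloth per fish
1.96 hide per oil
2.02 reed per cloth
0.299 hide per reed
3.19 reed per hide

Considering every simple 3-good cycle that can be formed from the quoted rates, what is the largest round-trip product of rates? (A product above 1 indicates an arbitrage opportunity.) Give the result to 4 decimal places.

1.1882

fish→cloth→oil→fish: 0.566 × 0.327 × 6.42 = 1.18823
cloth→oil→hide→cloth: 0.327 × 1.96 × 1.61 = 1.03188
reed→hide→cloth→reed: 0.299 × 1.61 × 2.02 = 0.97241
Maximum is fish→cloth→oil→fish at 1.1882; arbitrage exists.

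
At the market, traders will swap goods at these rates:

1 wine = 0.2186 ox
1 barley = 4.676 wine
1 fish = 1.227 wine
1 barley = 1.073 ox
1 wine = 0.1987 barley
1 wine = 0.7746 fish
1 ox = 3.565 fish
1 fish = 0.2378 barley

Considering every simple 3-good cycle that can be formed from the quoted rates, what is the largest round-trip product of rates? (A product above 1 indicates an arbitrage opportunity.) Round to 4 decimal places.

wine→ox→fish→wine: 0.2186 × 3.565 × 1.227 = 0.95621
ox→fish→barley→ox: 3.565 × 0.2378 × 1.073 = 0.90964
wine→fish→barley→wine: 0.7746 × 0.2378 × 4.676 = 0.86132
Maximum is wine→ox→fish→wine at 0.9562; no arbitrage — every cycle loses value.

0.9562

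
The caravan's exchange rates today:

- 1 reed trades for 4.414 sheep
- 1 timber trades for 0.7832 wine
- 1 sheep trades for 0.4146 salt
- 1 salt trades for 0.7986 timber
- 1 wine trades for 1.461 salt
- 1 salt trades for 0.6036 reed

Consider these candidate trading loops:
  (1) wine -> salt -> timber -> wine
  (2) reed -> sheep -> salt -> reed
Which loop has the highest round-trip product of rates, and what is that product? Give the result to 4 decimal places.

1.1046

(1) 1.461 × 0.7986 × 0.7832 = 0.91380
(2) 4.414 × 0.4146 × 0.6036 = 1.10461
Highest is cycle (2) at 1.1046 (>1, arbitrage).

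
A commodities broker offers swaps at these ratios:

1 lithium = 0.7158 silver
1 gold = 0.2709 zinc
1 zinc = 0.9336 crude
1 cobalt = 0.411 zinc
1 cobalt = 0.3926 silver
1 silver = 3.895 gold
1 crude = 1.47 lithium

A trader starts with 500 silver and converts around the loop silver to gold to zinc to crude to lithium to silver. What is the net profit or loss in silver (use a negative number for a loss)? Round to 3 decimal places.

18.270

500 silver × 3.895 = 1947.5 gold
1947.5 gold × 0.2709 = 527.57775 zinc
527.57775 zinc × 0.9336 = 492.5465874 crude
492.5465874 crude × 1.47 = 724.043483478 lithium
724.043483478 lithium × 0.7158 = 518.2703254735524 silver
Net change: 518.2703254735524 − 500 = 18.2703254735524 silver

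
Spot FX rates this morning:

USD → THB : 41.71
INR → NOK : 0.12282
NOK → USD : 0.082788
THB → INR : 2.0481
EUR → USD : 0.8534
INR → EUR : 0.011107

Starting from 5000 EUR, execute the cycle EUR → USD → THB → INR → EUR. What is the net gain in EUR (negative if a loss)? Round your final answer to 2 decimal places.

5000 EUR × 0.8534 = 4267 USD
4267 USD × 41.71 = 177976.57 THB
177976.57 THB × 2.0481 = 364513.813017 INR
364513.813017 INR × 0.011107 = 4048.654921179819 EUR
Net change: 4048.654921179819 − 5000 = -951.345078820181 EUR

-951.35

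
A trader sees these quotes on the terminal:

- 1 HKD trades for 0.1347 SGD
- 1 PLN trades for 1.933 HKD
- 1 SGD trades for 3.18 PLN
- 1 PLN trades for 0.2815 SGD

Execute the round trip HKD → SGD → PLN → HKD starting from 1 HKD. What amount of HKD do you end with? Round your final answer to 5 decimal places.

0.82799

1 HKD × 0.1347 = 0.1347 SGD
0.1347 SGD × 3.18 = 0.428346 PLN
0.428346 PLN × 1.933 = 0.827992818 HKD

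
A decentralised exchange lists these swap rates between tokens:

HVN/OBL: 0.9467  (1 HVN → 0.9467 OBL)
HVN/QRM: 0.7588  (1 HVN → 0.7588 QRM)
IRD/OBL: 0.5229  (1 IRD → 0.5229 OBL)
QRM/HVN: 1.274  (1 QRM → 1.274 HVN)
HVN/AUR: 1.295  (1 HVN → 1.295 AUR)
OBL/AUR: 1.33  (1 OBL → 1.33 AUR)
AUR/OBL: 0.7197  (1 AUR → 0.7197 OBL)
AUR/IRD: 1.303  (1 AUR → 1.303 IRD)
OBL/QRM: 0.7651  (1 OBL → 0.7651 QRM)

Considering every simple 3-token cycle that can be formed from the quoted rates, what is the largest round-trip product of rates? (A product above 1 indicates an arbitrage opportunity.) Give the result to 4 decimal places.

QRM→HVN→OBL→QRM: 1.274 × 0.9467 × 0.7651 = 0.92278
OBL→AUR→IRD→OBL: 1.33 × 1.303 × 0.5229 = 0.90618
Maximum is QRM→HVN→OBL→QRM at 0.9228; no arbitrage — every cycle loses value.

0.9228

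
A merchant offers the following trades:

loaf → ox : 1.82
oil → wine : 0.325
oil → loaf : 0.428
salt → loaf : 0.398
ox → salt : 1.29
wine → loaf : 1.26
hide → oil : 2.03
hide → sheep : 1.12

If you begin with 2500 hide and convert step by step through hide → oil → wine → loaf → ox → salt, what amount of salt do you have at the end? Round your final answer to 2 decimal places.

2500 hide × 2.03 = 5075 oil
5075 oil × 0.325 = 1649.375 wine
1649.375 wine × 1.26 = 2078.2125 loaf
2078.2125 loaf × 1.82 = 3782.34675 ox
3782.34675 ox × 1.29 = 4879.2273075 salt

4879.23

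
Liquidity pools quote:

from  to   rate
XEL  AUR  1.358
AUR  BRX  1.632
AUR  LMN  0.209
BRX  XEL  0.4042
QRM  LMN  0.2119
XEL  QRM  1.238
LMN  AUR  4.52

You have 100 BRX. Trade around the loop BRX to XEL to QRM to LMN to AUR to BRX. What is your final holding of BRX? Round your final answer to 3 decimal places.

100 BRX × 0.4042 = 40.42 XEL
40.42 XEL × 1.238 = 50.03996 QRM
50.03996 QRM × 0.2119 = 10.603467524 LMN
10.603467524 LMN × 4.52 = 47.92767320848 AUR
47.92767320848 AUR × 1.632 = 78.21796267623936 BRX

78.218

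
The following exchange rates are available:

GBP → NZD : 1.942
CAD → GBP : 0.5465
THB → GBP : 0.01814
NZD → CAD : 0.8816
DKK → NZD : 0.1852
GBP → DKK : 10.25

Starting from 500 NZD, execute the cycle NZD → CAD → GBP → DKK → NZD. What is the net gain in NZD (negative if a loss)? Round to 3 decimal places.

-42.705

500 NZD × 0.8816 = 440.8 CAD
440.8 CAD × 0.5465 = 240.8972 GBP
240.8972 GBP × 10.25 = 2469.1963 DKK
2469.1963 DKK × 0.1852 = 457.29515476 NZD
Net change: 457.29515476 − 500 = -42.70484524 NZD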